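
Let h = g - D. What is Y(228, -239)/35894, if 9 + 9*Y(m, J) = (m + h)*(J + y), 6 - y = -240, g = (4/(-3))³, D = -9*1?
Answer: 22051/4361121 ≈ 0.0050563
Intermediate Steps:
D = -9
g = -64/27 (g = (4*(-⅓))³ = (-4/3)³ = -64/27 ≈ -2.3704)
y = 246 (y = 6 - 1*(-240) = 6 + 240 = 246)
h = 179/27 (h = -64/27 - 1*(-9) = -64/27 + 9 = 179/27 ≈ 6.6296)
Y(m, J) = -1 + (246 + J)*(179/27 + m)/9 (Y(m, J) = -1 + ((m + 179/27)*(J + 246))/9 = -1 + ((179/27 + m)*(246 + J))/9 = -1 + ((246 + J)*(179/27 + m))/9 = -1 + (246 + J)*(179/27 + m)/9)
Y(228, -239)/35894 = (14597/81 + (82/3)*228 + (179/243)*(-239) + (⅑)*(-239)*228)/35894 = (14597/81 + 6232 - 42781/243 - 18164/3)*(1/35894) = (44102/243)*(1/35894) = 22051/4361121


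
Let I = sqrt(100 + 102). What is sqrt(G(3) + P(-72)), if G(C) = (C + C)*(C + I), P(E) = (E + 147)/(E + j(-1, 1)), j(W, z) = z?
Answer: sqrt(85413 + 30246*sqrt(202))/71 ≈ 10.110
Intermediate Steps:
I = sqrt(202) ≈ 14.213
P(E) = (147 + E)/(1 + E) (P(E) = (E + 147)/(E + 1) = (147 + E)/(1 + E))
G(C) = 2*C*(C + sqrt(202)) (G(C) = (C + C)*(C + sqrt(202)) = (2*C)*(C + sqrt(202)) = 2*C*(C + sqrt(202)))
sqrt(G(3) + P(-72)) = sqrt(2*3*(3 + sqrt(202)) + (147 - 72)/(1 - 72)) = sqrt((18 + 6*sqrt(202)) + 75/(-71)) = sqrt((18 + 6*sqrt(202)) - 1/71*75) = sqrt((18 + 6*sqrt(202)) - 75/71) = sqrt(1203/71 + 6*sqrt(202))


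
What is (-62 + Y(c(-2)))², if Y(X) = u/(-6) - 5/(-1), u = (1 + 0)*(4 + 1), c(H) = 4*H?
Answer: 120409/36 ≈ 3344.7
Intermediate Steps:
u = 5 (u = 1*5 = 5)
Y(X) = 25/6 (Y(X) = 5/(-6) - 5/(-1) = 5*(-⅙) - 5*(-1) = -⅚ + 5 = 25/6)
(-62 + Y(c(-2)))² = (-62 + 25/6)² = (-347/6)² = 120409/36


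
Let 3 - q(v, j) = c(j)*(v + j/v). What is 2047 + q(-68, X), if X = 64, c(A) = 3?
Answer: 38366/17 ≈ 2256.8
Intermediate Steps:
q(v, j) = 3 - 3*v - 3*j/v (q(v, j) = 3 - 3*(v + j/v) = 3 - (3*v + 3*j/v) = 3 + (-3*v - 3*j/v) = 3 - 3*v - 3*j/v)
2047 + q(-68, X) = 2047 + (3 - 3*(-68) - 3*64/(-68)) = 2047 + (3 + 204 - 3*64*(-1/68)) = 2047 + (3 + 204 + 48/17) = 2047 + 3567/17 = 38366/17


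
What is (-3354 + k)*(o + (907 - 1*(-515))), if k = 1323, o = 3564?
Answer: -10126566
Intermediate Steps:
(-3354 + k)*(o + (907 - 1*(-515))) = (-3354 + 1323)*(3564 + (907 - 1*(-515))) = -2031*(3564 + (907 + 515)) = -2031*(3564 + 1422) = -2031*4986 = -10126566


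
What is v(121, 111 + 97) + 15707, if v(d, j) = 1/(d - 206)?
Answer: 1335094/85 ≈ 15707.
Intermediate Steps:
v(d, j) = 1/(-206 + d)
v(121, 111 + 97) + 15707 = 1/(-206 + 121) + 15707 = 1/(-85) + 15707 = -1/85 + 15707 = 1335094/85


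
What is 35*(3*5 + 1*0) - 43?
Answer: 482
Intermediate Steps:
35*(3*5 + 1*0) - 43 = 35*(15 + 0) - 43 = 35*15 - 43 = 525 - 43 = 482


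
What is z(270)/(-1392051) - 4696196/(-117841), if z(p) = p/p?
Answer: 6537344220155/164040681891 ≈ 39.852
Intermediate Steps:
z(p) = 1
z(270)/(-1392051) - 4696196/(-117841) = 1/(-1392051) - 4696196/(-117841) = 1*(-1/1392051) - 4696196*(-1/117841) = -1/1392051 + 4696196/117841 = 6537344220155/164040681891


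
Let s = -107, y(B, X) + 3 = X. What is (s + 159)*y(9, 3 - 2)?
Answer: -104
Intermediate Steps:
y(B, X) = -3 + X
(s + 159)*y(9, 3 - 2) = (-107 + 159)*(-3 + (3 - 2)) = 52*(-3 + 1) = 52*(-2) = -104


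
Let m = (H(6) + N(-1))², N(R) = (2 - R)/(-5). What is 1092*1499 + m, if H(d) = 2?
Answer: 40922749/25 ≈ 1.6369e+6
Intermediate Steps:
N(R) = -⅖ + R/5 (N(R) = (2 - R)*(-⅕) = -⅖ + R/5)
m = 49/25 (m = (2 + (-⅖ + (⅕)*(-1)))² = (2 + (-⅖ - ⅕))² = (2 - ⅗)² = (7/5)² = 49/25 ≈ 1.9600)
1092*1499 + m = 1092*1499 + 49/25 = 1636908 + 49/25 = 40922749/25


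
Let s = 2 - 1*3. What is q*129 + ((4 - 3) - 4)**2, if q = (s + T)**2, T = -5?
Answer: 4653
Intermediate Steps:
s = -1 (s = 2 - 3 = -1)
q = 36 (q = (-1 - 5)**2 = (-6)**2 = 36)
q*129 + ((4 - 3) - 4)**2 = 36*129 + ((4 - 3) - 4)**2 = 4644 + (1 - 4)**2 = 4644 + (-3)**2 = 4644 + 9 = 4653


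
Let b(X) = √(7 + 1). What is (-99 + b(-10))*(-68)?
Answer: 6732 - 136*√2 ≈ 6539.7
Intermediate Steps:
b(X) = 2*√2 (b(X) = √8 = 2*√2)
(-99 + b(-10))*(-68) = (-99 + 2*√2)*(-68) = 6732 - 136*√2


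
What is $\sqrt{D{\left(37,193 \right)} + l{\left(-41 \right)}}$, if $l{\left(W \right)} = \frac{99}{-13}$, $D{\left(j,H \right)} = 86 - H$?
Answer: $\frac{i \sqrt{19370}}{13} \approx 10.706 i$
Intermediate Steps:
$l{\left(W \right)} = - \frac{99}{13}$ ($l{\left(W \right)} = 99 \left(- \frac{1}{13}\right) = - \frac{99}{13}$)
$\sqrt{D{\left(37,193 \right)} + l{\left(-41 \right)}} = \sqrt{\left(86 - 193\right) - \frac{99}{13}} = \sqrt{-107 - \frac{99}{13}} = \sqrt{- \frac{1490}{13}} = \frac{i \sqrt{19370}}{13}$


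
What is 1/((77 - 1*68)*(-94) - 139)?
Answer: -1/985 ≈ -0.0010152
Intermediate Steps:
1/((77 - 1*68)*(-94) - 139) = 1/((77 - 68)*(-94) - 139) = 1/(9*(-94) - 139) = 1/(-846 - 139) = 1/(-985) = -1/985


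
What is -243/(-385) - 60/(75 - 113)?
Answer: 16167/7315 ≈ 2.2101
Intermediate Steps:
-243/(-385) - 60/(75 - 113) = -243*(-1/385) - 60/(-38) = 243/385 - 60*(-1/38) = 243/385 + 30/19 = 16167/7315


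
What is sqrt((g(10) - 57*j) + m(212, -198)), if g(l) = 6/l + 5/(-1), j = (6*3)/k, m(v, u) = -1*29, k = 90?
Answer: 4*I*sqrt(70)/5 ≈ 6.6933*I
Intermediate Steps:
m(v, u) = -29
j = 1/5 (j = (6*3)/90 = 18*(1/90) = 1/5 ≈ 0.20000)
g(l) = -5 + 6/l (g(l) = 6/l + 5*(-1) = 6/l - 5 = -5 + 6/l)
sqrt((g(10) - 57*j) + m(212, -198)) = sqrt(((-5 + 6/10) - 57*1/5) - 29) = sqrt(((-5 + 6*(1/10)) - 57/5) - 29) = sqrt(((-5 + 3/5) - 57/5) - 29) = sqrt((-22/5 - 57/5) - 29) = sqrt(-79/5 - 29) = sqrt(-224/5) = 4*I*sqrt(70)/5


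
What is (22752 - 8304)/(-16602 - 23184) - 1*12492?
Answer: -82836860/6631 ≈ -12492.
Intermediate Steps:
(22752 - 8304)/(-16602 - 23184) - 1*12492 = 14448/(-39786) - 12492 = 14448*(-1/39786) - 12492 = -2408/6631 - 12492 = -82836860/6631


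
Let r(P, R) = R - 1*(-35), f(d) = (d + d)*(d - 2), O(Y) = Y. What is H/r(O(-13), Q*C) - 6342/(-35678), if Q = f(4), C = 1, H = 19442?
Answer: 346987559/909789 ≈ 381.39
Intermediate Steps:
f(d) = 2*d*(-2 + d) (f(d) = (2*d)*(-2 + d) = 2*d*(-2 + d))
Q = 16 (Q = 2*4*(-2 + 4) = 2*4*2 = 16)
r(P, R) = 35 + R (r(P, R) = R + 35 = 35 + R)
H/r(O(-13), Q*C) - 6342/(-35678) = 19442/(35 + 16*1) - 6342/(-35678) = 19442/(35 + 16) - 6342*(-1/35678) = 19442/51 + 3171/17839 = 346987559/909789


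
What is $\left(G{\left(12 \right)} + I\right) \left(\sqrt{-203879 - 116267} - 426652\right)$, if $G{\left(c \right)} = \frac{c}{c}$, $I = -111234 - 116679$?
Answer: $97239110624 - 227912 i \sqrt{320146} \approx 9.7239 \cdot 10^{10} - 1.2896 \cdot 10^{8} i$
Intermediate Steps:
$I = -227913$
$G{\left(c \right)} = 1$
$\left(G{\left(12 \right)} + I\right) \left(\sqrt{-203879 - 116267} - 426652\right) = \left(1 - 227913\right) \left(\sqrt{-203879 - 116267} - 426652\right) = - 227912 \left(\sqrt{-320146} - 426652\right) = - 227912 \left(i \sqrt{320146} - 426652\right) = - 227912 \left(-426652 + i \sqrt{320146}\right) = 97239110624 - 227912 i \sqrt{320146}$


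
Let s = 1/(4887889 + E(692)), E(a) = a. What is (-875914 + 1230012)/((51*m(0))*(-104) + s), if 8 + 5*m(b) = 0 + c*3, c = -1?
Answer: 8655183774690/285219369869 ≈ 30.346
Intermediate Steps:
s = 1/4888581 (s = 1/(4887889 + 692) = 1/4888581 ≈ 2.0456e-7)
m(b) = -11/5 (m(b) = -8/5 + (0 - 1*3)/5 = -8/5 + (0 - 3)/5 = -8/5 + (1/5)*(-3) = -8/5 - 3/5 = -11/5)
(-875914 + 1230012)/((51*m(0))*(-104) + s) = (-875914 + 1230012)/((51*(-11/5))*(-104) + 1/4888581) = 354098/(-561/5*(-104) + 1/4888581) = 354098/(58344/5 + 1/4888581) = 354098/(285219369869/24442905) = 354098*(24442905/285219369869) = 8655183774690/285219369869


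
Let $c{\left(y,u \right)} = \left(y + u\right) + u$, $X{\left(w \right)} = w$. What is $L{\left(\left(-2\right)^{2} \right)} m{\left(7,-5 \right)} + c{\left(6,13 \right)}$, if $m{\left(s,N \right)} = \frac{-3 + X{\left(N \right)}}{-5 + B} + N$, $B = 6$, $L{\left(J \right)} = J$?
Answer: $-20$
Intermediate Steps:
$c{\left(y,u \right)} = y + 2 u$ ($c{\left(y,u \right)} = \left(u + y\right) + u = y + 2 u$)
$m{\left(s,N \right)} = -3 + 2 N$ ($m{\left(s,N \right)} = \frac{-3 + N}{-5 + 6} + N = \frac{-3 + N}{1} + N = \left(-3 + N\right) 1 + N = \left(-3 + N\right) + N = -3 + 2 N$)
$L{\left(\left(-2\right)^{2} \right)} m{\left(7,-5 \right)} + c{\left(6,13 \right)} = \left(-2\right)^{2} \left(-3 + 2 \left(-5\right)\right) + \left(6 + 2 \cdot 13\right) = 4 \left(-3 - 10\right) + \left(6 + 26\right) = 4 \left(-13\right) + 32 = -52 + 32 = -20$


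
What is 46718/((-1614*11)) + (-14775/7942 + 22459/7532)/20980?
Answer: -4953545330443/1882508461680 ≈ -2.6314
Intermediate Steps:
46718/((-1614*11)) + (-14775/7942 + 22459/7532)/20980 = 46718/(-17754) + (-14775*1/7942 + 22459*(1/7532))*(1/20980) = 46718*(-1/17754) + (-14775/7942 + 22459/7532)*(1/20980) = -23359/8877 + (33542039/29909572)*(1/20980) = -23359/8877 + 33542039/627502820560 = -4953545330443/1882508461680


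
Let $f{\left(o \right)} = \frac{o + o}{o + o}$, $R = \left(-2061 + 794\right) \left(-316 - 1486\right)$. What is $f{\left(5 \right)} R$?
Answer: $2283134$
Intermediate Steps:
$R = 2283134$ ($R = \left(-1267\right) \left(-1802\right) = 2283134$)
$f{\left(o \right)} = 1$ ($f{\left(o \right)} = \frac{2 o}{2 o} = 2 o \frac{1}{2 o} = 1$)
$f{\left(5 \right)} R = 1 \cdot 2283134 = 2283134$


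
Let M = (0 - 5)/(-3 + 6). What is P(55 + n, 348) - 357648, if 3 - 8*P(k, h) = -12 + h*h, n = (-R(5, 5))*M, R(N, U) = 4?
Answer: -2982273/8 ≈ -3.7278e+5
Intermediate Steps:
M = -5/3 ≈ -1.6667
n = 20/3 (n = -1*4*(-5/3) = -4*(-5/3) = 20/3 ≈ 6.6667)
P(k, h) = 15/8 - h²/8 (P(k, h) = 3/8 - (-12 + h*h)/8 = 3/8 - (-12 + h²)/8 = 3/8 + (3/2 - h²/8) = 15/8 - h²/8)
P(55 + n, 348) - 357648 = (15/8 - ⅛*348²) - 357648 = (15/8 - ⅛*121104) - 357648 = (15/8 - 15138) - 357648 = -121089/8 - 357648 = -2982273/8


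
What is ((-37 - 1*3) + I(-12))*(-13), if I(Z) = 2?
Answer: 494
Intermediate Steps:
((-37 - 1*3) + I(-12))*(-13) = ((-37 - 1*3) + 2)*(-13) = ((-37 - 3) + 2)*(-13) = (-40 + 2)*(-13) = -38*(-13) = 494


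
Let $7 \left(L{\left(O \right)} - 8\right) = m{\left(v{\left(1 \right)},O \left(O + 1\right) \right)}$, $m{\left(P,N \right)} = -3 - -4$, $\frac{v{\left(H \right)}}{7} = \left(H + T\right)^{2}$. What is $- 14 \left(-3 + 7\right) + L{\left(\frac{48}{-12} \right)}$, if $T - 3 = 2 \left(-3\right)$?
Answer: $- \frac{335}{7} \approx -47.857$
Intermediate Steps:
$T = -3$ ($T = 3 + 2 \left(-3\right) = 3 - 6 = -3$)
$v{\left(H \right)} = 7 \left(-3 + H\right)^{2}$ ($v{\left(H \right)} = 7 \left(H - 3\right)^{2} = 7 \left(-3 + H\right)^{2}$)
$m{\left(P,N \right)} = 1$ ($m{\left(P,N \right)} = -3 + 4 = 1$)
$L{\left(O \right)} = \frac{57}{7}$ ($L{\left(O \right)} = 8 + \frac{1}{7} \cdot 1 = 8 + \frac{1}{7} = \frac{57}{7}$)
$- 14 \left(-3 + 7\right) + L{\left(\frac{48}{-12} \right)} = - 14 \left(-3 + 7\right) + \frac{57}{7} = \left(-14\right) 4 + \frac{57}{7} = -56 + \frac{57}{7} = - \frac{335}{7}$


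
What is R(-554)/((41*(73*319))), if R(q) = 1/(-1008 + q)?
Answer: -1/1491346054 ≈ -6.7054e-10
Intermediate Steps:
R(-554)/((41*(73*319))) = 1/((-1008 - 554)*((41*(73*319)))) = 1/((-1562)*((41*23287))) = -1/1562/954767 = -1/1562*1/954767 = -1/1491346054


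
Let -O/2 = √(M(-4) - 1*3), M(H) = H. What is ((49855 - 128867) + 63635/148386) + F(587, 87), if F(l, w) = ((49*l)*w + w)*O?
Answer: -11724210997/148386 - 5004936*I*√7 ≈ -79012.0 - 1.3242e+7*I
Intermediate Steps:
O = -2*I*√7 (O = -2*√(-4 - 1*3) = -2*√(-4 - 3) = -2*I*√7 ≈ -5.2915*I)
F(l, w) = -2*I*√7*(w + 49*l*w) (F(l, w) = ((49*l)*w + w)*(-2*I*√7) = (49*l*w + w)*(-2*I*√7) = (w + 49*l*w)*(-2*I*√7) = -2*I*√7*(w + 49*l*w))
((49855 - 128867) + 63635/148386) + F(587, 87) = ((49855 - 128867) + 63635/148386) - 2*I*87*√7*(1 + 49*587) = (-79012 + 63635*(1/148386)) - 2*I*87*√7*(1 + 28763) = (-79012 + 63635/148386) - 2*I*87*√7*28764 = -11724210997/148386 - 5004936*I*√7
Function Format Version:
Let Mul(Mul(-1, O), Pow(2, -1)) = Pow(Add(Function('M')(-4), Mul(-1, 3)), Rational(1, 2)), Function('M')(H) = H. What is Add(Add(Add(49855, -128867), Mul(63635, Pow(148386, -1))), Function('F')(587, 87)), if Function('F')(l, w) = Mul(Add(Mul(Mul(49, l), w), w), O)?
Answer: Add(Rational(-11724210997, 148386), Mul(-5004936, I, Pow(7, Rational(1, 2)))) ≈ Add(-79012., Mul(-1.3242e+7, I))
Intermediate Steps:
O = Mul(-2, I, Pow(7, Rational(1, 2))) (O = Mul(-2, Pow(Add(-4, Mul(-1, 3)), Rational(1, 2))) = Mul(-2, Pow(Add(-4, -3), Rational(1, 2))) = Mul(-2, Pow(-7, Rational(1, 2))) = Mul(-2, Mul(I, Pow(7, Rational(1, 2)))) = Mul(-2, I, Pow(7, Rational(1, 2))) ≈ Mul(-5.2915, I))
Function('F')(l, w) = Mul(-2, I, Pow(7, Rational(1, 2)), Add(w, Mul(49, l, w))) (Function('F')(l, w) = Mul(Add(Mul(Mul(49, l), w), w), Mul(-2, I, Pow(7, Rational(1, 2)))) = Mul(Add(Mul(49, l, w), w), Mul(-2, I, Pow(7, Rational(1, 2)))) = Mul(Add(w, Mul(49, l, w)), Mul(-2, I, Pow(7, Rational(1, 2)))) = Mul(-2, I, Pow(7, Rational(1, 2)), Add(w, Mul(49, l, w))))
Add(Add(Add(49855, -128867), Mul(63635, Pow(148386, -1))), Function('F')(587, 87)) = Add(Add(Add(49855, -128867), Mul(63635, Pow(148386, -1))), Mul(-2, I, 87, Pow(7, Rational(1, 2)), Add(1, Mul(49, 587)))) = Add(Add(-79012, Mul(63635, Rational(1, 148386))), Mul(-2, I, 87, Pow(7, Rational(1, 2)), Add(1, 28763))) = Add(Add(-79012, Rational(63635, 148386)), Mul(-2, I, 87, Pow(7, Rational(1, 2)), 28764)) = Add(Rational(-11724210997, 148386), Mul(-5004936, I, Pow(7, Rational(1, 2))))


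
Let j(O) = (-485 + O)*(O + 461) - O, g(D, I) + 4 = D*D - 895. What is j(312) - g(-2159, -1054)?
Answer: -4794423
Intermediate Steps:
g(D, I) = -899 + D**2 (g(D, I) = -4 + (D*D - 895) = -4 + (D**2 - 895) = -4 + (-895 + D**2) = -899 + D**2)
j(O) = -O + (-485 + O)*(461 + O) (j(O) = (-485 + O)*(461 + O) - O = -O + (-485 + O)*(461 + O))
j(312) - g(-2159, -1054) = (-223585 + 312**2 - 25*312) - (-899 + (-2159)**2) = (-223585 + 97344 - 7800) - (-899 + 4661281) = -134041 - 1*4660382 = -134041 - 4660382 = -4794423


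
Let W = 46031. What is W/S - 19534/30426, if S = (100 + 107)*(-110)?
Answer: -27959521/10496970 ≈ -2.6636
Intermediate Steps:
S = -22770 (S = 207*(-110) = -22770)
W/S - 19534/30426 = 46031/(-22770) - 19534/30426 = 46031*(-1/22770) - 19534*1/30426 = -46031/22770 - 9767/15213 = -27959521/10496970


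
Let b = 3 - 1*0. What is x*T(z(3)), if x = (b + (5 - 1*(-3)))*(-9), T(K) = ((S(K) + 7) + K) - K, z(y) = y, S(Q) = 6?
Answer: -1287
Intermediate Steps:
b = 3 (b = 3 + 0 = 3)
T(K) = 13 (T(K) = ((6 + 7) + K) - K = (13 + K) - K = 13)
x = -99 (x = (3 + (5 - 1*(-3)))*(-9) = (3 + (5 + 3))*(-9) = (3 + 8)*(-9) = 11*(-9) = -99)
x*T(z(3)) = -99*13 = -1287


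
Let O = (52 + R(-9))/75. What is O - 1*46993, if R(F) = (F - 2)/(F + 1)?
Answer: -28195373/600 ≈ -46992.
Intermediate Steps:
R(F) = (-2 + F)/(1 + F)
O = 427/600 (O = (52 + (-2 - 9)/(1 - 9))/75 = (52 - 11/(-8))/75 = (52 - ⅛*(-11))/75 = (52 + 11/8)/75 = (1/75)*(427/8) = 427/600 ≈ 0.71167)
O - 1*46993 = 427/600 - 1*46993 = 427/600 - 46993 = -28195373/600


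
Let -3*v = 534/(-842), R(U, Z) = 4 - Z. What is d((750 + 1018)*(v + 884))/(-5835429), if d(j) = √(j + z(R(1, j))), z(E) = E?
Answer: -2/5835429 ≈ -3.4273e-7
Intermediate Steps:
v = 89/421 (v = -178/(-842) = -178*(-1)/842 = -⅓*(-267/421) = 89/421 ≈ 0.21140)
d(j) = 2 (d(j) = √(j + (4 - j)) = √4 = 2)
d((750 + 1018)*(v + 884))/(-5835429) = 2/(-5835429) = 2*(-1/5835429) = -2/5835429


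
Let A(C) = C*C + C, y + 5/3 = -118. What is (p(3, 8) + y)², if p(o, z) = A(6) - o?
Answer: 58564/9 ≈ 6507.1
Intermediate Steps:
y = -359/3 (y = -5/3 - 118 = -359/3 ≈ -119.67)
A(C) = C + C² (A(C) = C² + C = C + C²)
p(o, z) = 42 - o (p(o, z) = 6*(1 + 6) - o = 6*7 - o = 42 - o)
(p(3, 8) + y)² = ((42 - 1*3) - 359/3)² = ((42 - 3) - 359/3)² = (39 - 359/3)² = (-242/3)² = 58564/9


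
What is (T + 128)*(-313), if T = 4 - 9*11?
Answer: -10329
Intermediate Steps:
T = -95 (T = 4 - 99 = -95)
(T + 128)*(-313) = (-95 + 128)*(-313) = 33*(-313) = -10329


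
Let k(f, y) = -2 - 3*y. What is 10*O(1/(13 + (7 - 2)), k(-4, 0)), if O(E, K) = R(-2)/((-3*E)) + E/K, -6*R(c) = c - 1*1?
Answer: -545/18 ≈ -30.278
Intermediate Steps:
R(c) = 1/6 - c/6 (R(c) = -(c - 1*1)/6 = -(c - 1)/6 = -(-1 + c)/6 = 1/6 - c/6)
O(E, K) = -1/(6*E) + E/K (O(E, K) = (1/6 - 1/6*(-2))/((-3*E)) + E/K = (1/6 + 1/3)*(-1/(3*E)) + E/K = (-1/(3*E))/2 + E/K = -1/(6*E) + E/K)
10*O(1/(13 + (7 - 2)), k(-4, 0)) = 10*(-1/(6*(1/(13 + (7 - 2)))) + 1/((13 + (7 - 2))*(-2 - 3*0))) = 10*(-1/(6*(1/(13 + 5))) + 1/((13 + 5)*(-2 + 0))) = 10*(-1/(6*(1/18)) + 1/(18*(-2))) = 10*(-1/(6*1/18) + (1/18)*(-1/2)) = 10*(-1/6*18 - 1/36) = 10*(-3 - 1/36) = 10*(-109/36) = -545/18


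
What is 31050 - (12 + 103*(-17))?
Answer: 32789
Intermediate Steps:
31050 - (12 + 103*(-17)) = 31050 - (12 - 1751) = 31050 - 1*(-1739) = 31050 + 1739 = 32789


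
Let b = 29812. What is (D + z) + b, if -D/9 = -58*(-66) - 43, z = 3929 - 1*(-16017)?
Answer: 15693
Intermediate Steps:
z = 19946 (z = 3929 + 16017 = 19946)
D = -34065 (D = -9*(-58*(-66) - 43) = -9*(3828 - 43) = -9*3785 = -34065)
(D + z) + b = (-34065 + 19946) + 29812 = -14119 + 29812 = 15693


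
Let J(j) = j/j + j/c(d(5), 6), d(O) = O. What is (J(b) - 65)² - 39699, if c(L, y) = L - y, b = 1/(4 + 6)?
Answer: -3559019/100 ≈ -35590.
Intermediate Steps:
b = ⅒ (b = 1/10 = ⅒ ≈ 0.10000)
J(j) = 1 - j (J(j) = j/j + j/(5 - 1*6) = 1 + j/(5 - 6) = 1 + j/(-1) = 1 + j*(-1) = 1 - j)
(J(b) - 65)² - 39699 = ((1 - 1*⅒) - 65)² - 39699 = ((1 - ⅒) - 65)² - 39699 = (9/10 - 65)² - 39699 = (-641/10)² - 39699 = 410881/100 - 39699 = -3559019/100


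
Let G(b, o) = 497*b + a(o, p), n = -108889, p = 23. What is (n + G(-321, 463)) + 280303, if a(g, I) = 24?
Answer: 11901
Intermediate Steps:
G(b, o) = 24 + 497*b (G(b, o) = 497*b + 24 = 24 + 497*b)
(n + G(-321, 463)) + 280303 = (-108889 + (24 + 497*(-321))) + 280303 = (-108889 + (24 - 159537)) + 280303 = (-108889 - 159513) + 280303 = -268402 + 280303 = 11901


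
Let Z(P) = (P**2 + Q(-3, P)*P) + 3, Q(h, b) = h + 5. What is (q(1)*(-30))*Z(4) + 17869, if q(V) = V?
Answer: 17059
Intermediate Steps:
Q(h, b) = 5 + h
Z(P) = 3 + P**2 + 2*P (Z(P) = (P**2 + (5 - 3)*P) + 3 = (P**2 + 2*P) + 3 = 3 + P**2 + 2*P)
(q(1)*(-30))*Z(4) + 17869 = (1*(-30))*(3 + 4**2 + 2*4) + 17869 = -30*(3 + 16 + 8) + 17869 = -30*27 + 17869 = -810 + 17869 = 17059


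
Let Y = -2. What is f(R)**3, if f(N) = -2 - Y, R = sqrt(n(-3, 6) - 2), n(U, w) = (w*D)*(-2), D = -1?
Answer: 0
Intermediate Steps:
n(U, w) = 2*w (n(U, w) = (w*(-1))*(-2) = -w*(-2) = 2*w)
R = sqrt(10) (R = sqrt(2*6 - 2) = sqrt(12 - 2) = sqrt(10) ≈ 3.1623)
f(N) = 0 (f(N) = -2 - 1*(-2) = -2 + 2 = 0)
f(R)**3 = 0**3 = 0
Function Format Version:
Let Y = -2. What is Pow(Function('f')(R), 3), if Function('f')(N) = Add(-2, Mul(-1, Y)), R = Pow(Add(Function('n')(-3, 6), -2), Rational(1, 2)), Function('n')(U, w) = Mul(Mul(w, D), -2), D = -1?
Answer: 0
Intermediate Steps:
Function('n')(U, w) = Mul(2, w) (Function('n')(U, w) = Mul(Mul(w, -1), -2) = Mul(Mul(-1, w), -2) = Mul(2, w))
R = Pow(10, Rational(1, 2)) (R = Pow(Add(Mul(2, 6), -2), Rational(1, 2)) = Pow(Add(12, -2), Rational(1, 2)) = Pow(10, Rational(1, 2)) ≈ 3.1623)
Function('f')(N) = 0 (Function('f')(N) = Add(-2, Mul(-1, -2)) = Add(-2, 2) = 0)
Pow(Function('f')(R), 3) = Pow(0, 3) = 0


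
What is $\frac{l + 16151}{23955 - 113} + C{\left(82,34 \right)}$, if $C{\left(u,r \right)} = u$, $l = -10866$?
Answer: $\frac{280047}{3406} \approx 82.222$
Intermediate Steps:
$\frac{l + 16151}{23955 - 113} + C{\left(82,34 \right)} = \frac{-10866 + 16151}{23955 - 113} + 82 = \frac{5285}{23842} + 82 = 5285 \cdot \frac{1}{23842} + 82 = \frac{755}{3406} + 82 = \frac{280047}{3406}$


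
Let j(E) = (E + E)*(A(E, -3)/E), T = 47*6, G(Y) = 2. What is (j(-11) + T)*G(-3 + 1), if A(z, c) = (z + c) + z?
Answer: 464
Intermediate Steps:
A(z, c) = c + 2*z (A(z, c) = (c + z) + z = c + 2*z)
T = 282
j(E) = -6 + 4*E (j(E) = (E + E)*((-3 + 2*E)/E) = (2*E)*((-3 + 2*E)/E) = -6 + 4*E)
(j(-11) + T)*G(-3 + 1) = ((-6 + 4*(-11)) + 282)*2 = ((-6 - 44) + 282)*2 = (-50 + 282)*2 = 232*2 = 464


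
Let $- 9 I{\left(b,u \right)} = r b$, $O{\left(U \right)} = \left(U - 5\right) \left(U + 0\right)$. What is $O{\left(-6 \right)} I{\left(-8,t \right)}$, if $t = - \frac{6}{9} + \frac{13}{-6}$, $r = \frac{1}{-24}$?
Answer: $- \frac{22}{9} \approx -2.4444$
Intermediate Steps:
$r = - \frac{1}{24} \approx -0.041667$
$t = - \frac{17}{6}$ ($t = \left(-6\right) \frac{1}{9} + 13 \left(- \frac{1}{6}\right) = - \frac{2}{3} - \frac{13}{6} = - \frac{17}{6} \approx -2.8333$)
$O{\left(U \right)} = U \left(-5 + U\right)$ ($O{\left(U \right)} = \left(-5 + U\right) U = U \left(-5 + U\right)$)
$I{\left(b,u \right)} = \frac{b}{216}$ ($I{\left(b,u \right)} = - \frac{\left(- \frac{1}{24}\right) b}{9} = \frac{b}{216}$)
$O{\left(-6 \right)} I{\left(-8,t \right)} = - 6 \left(-5 - 6\right) \frac{1}{216} \left(-8\right) = \left(-6\right) \left(-11\right) \left(- \frac{1}{27}\right) = 66 \left(- \frac{1}{27}\right) = - \frac{22}{9}$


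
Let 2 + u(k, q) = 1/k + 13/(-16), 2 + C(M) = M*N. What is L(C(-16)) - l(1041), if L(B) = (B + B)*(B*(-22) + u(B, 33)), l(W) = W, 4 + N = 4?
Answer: -4815/4 ≈ -1203.8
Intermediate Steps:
N = 0 (N = -4 + 4 = 0)
C(M) = -2 (C(M) = -2 + M*0 = -2 + 0 = -2)
u(k, q) = -45/16 + 1/k (u(k, q) = -2 + (1/k + 13/(-16)) = -2 + (1/k + 13*(-1/16)) = -2 + (1/k - 13/16) = -2 + (-13/16 + 1/k) = -45/16 + 1/k)
L(B) = 2*B*(-45/16 + 1/B - 22*B) (L(B) = (B + B)*(B*(-22) + (-45/16 + 1/B)) = (2*B)*(-22*B + (-45/16 + 1/B)) = (2*B)*(-45/16 + 1/B - 22*B) = 2*B*(-45/16 + 1/B - 22*B))
L(C(-16)) - l(1041) = (2 - 1/8*(-2)*(45 + 352*(-2))) - 1*1041 = (2 - 1/8*(-2)*(45 - 704)) - 1041 = (2 - 1/8*(-2)*(-659)) - 1041 = (2 - 659/4) - 1041 = -651/4 - 1041 = -4815/4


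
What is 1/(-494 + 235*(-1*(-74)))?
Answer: 1/16896 ≈ 5.9186e-5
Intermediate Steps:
1/(-494 + 235*(-1*(-74))) = 1/(-494 + 235*74) = 1/(-494 + 17390) = 1/16896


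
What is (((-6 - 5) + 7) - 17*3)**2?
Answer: 3025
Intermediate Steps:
(((-6 - 5) + 7) - 17*3)**2 = ((-11 + 7) - 51)**2 = (-4 - 51)**2 = (-55)**2 = 3025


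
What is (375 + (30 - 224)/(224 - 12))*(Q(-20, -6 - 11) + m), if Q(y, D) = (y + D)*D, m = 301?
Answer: 18438645/53 ≈ 3.4790e+5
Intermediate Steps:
Q(y, D) = D*(D + y) (Q(y, D) = (D + y)*D = D*(D + y))
(375 + (30 - 224)/(224 - 12))*(Q(-20, -6 - 11) + m) = (375 + (30 - 224)/(224 - 12))*((-6 - 11)*((-6 - 11) - 20) + 301) = (375 - 194/212)*(-17*(-17 - 20) + 301) = (375 - 194*1/212)*(-17*(-37) + 301) = (375 - 97/106)*(629 + 301) = (39653/106)*930 = 18438645/53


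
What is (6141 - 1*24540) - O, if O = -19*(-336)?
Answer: -24783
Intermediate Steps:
O = 6384
(6141 - 1*24540) - O = (6141 - 1*24540) - 1*6384 = (6141 - 24540) - 6384 = -18399 - 6384 = -24783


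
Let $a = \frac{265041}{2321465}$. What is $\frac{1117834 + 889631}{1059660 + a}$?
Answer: $\frac{1553419912075}{819987955647} \approx 1.8944$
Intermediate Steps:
$a = \frac{265041}{2321465}$ ($a = 265041 \cdot \frac{1}{2321465} = \frac{265041}{2321465} \approx 0.11417$)
$\frac{1117834 + 889631}{1059660 + a} = \frac{1117834 + 889631}{1059660 + \frac{265041}{2321465}} = \frac{2007465}{\frac{2459963866941}{2321465}} = 2007465 \cdot \frac{2321465}{2459963866941} = \frac{1553419912075}{819987955647}$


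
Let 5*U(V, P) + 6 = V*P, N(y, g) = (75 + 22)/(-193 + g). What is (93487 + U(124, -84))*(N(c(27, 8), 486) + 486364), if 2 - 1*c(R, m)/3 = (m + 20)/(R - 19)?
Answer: 65126522854737/1465 ≈ 4.4455e+10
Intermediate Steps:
c(R, m) = 6 - 3*(20 + m)/(-19 + R) (c(R, m) = 6 - 3*(m + 20)/(R - 19) = 6 - 3*(20 + m)/(-19 + R))
N(y, g) = 97/(-193 + g)
U(V, P) = -6/5 + P*V/5 (U(V, P) = -6/5 + (V*P)/5 = -6/5 + (P*V)/5 = -6/5 + P*V/5)
(93487 + U(124, -84))*(N(c(27, 8), 486) + 486364) = (93487 + (-6/5 + (1/5)*(-84)*124))*(97/(-193 + 486) + 486364) = (93487 + (-6/5 - 10416/5))*(97/293 + 486364) = (93487 - 10422/5)*(97*(1/293) + 486364) = 457013*(97/293 + 486364)/5 = (457013/5)*(142504749/293) = 65126522854737/1465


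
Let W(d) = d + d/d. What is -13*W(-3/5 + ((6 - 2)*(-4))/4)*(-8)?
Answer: -1872/5 ≈ -374.40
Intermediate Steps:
W(d) = 1 + d (W(d) = d + 1 = 1 + d)
-13*W(-3/5 + ((6 - 2)*(-4))/4)*(-8) = -13*(1 + (-3/5 + ((6 - 2)*(-4))/4))*(-8) = -13*(1 + (-3*1/5 + (4*(-4))*(1/4)))*(-8) = -13*(1 + (-3/5 - 16*1/4))*(-8) = -13*(1 + (-3/5 - 4))*(-8) = -13*(1 - 23/5)*(-8) = -13*(-18/5)*(-8) = (234/5)*(-8) = -1872/5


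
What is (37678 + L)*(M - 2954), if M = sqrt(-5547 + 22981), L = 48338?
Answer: -254091264 + 86016*sqrt(17434) ≈ -2.4273e+8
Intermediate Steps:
M = sqrt(17434) ≈ 132.04
(37678 + L)*(M - 2954) = (37678 + 48338)*(sqrt(17434) - 2954) = 86016*(-2954 + sqrt(17434)) = -254091264 + 86016*sqrt(17434)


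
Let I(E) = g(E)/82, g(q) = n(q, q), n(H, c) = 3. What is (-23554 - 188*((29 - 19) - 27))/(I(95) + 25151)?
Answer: -128412/158645 ≈ -0.80943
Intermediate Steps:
g(q) = 3
I(E) = 3/82
(-23554 - 188*((29 - 19) - 27))/(I(95) + 25151) = (-23554 - 188*((29 - 19) - 27))/(3/82 + 25151) = (-23554 - 188*(10 - 27))/(2062385/82) = (-23554 - 188*(-17))*(82/2062385) = (-23554 + 3196)*(82/2062385) = -20358*82/2062385 = -128412/158645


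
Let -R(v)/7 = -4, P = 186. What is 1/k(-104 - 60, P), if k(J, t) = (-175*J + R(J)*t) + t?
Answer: 1/34094 ≈ 2.9331e-5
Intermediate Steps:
R(v) = 28 (R(v) = -7*(-4) = 28)
k(J, t) = -175*J + 29*t (k(J, t) = (-175*J + 28*t) + t = -175*J + 29*t)
1/k(-104 - 60, P) = 1/(-175*(-104 - 60) + 29*186) = 1/(-175*(-164) + 5394) = 1/(28700 + 5394) = 1/34094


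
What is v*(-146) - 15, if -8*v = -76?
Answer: -1402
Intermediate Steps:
v = 19/2 (v = -1/8*(-76) = 19/2 ≈ 9.5000)
v*(-146) - 15 = (19/2)*(-146) - 15 = -1387 - 15 = -1402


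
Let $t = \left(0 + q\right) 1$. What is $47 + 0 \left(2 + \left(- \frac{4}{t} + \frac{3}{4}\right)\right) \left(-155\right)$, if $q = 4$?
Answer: $47$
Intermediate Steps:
$t = 4$ ($t = \left(0 + 4\right) 1 = 4 \cdot 1 = 4$)
$47 + 0 \left(2 + \left(- \frac{4}{t} + \frac{3}{4}\right)\right) \left(-155\right) = 47 + 0 \left(2 + \left(- \frac{4}{4} + \frac{3}{4}\right)\right) \left(-155\right) = 47 + 0 \left(2 + \left(\left(-4\right) \frac{1}{4} + 3 \cdot \frac{1}{4}\right)\right) \left(-155\right) = 47 + 0 \left(2 + \left(-1 + \frac{3}{4}\right)\right) \left(-155\right) = 47 + 0 \left(2 - \frac{1}{4}\right) \left(-155\right) = 47 + 0 \cdot \frac{7}{4} \left(-155\right) = 47 + 0 \left(-155\right) = 47 + 0 = 47$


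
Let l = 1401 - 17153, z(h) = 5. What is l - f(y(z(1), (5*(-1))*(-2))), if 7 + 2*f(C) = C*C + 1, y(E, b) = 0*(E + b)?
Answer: -15749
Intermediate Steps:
y(E, b) = 0
l = -15752
f(C) = -3 + C**2/2 (f(C) = -7/2 + (C*C + 1)/2 = -7/2 + (C**2 + 1)/2 = -7/2 + (1 + C**2)/2 = -7/2 + (1/2 + C**2/2) = -3 + C**2/2)
l - f(y(z(1), (5*(-1))*(-2))) = -15752 - (-3 + (1/2)*0**2) = -15752 - (-3 + (1/2)*0) = -15752 - (-3 + 0) = -15752 - 1*(-3) = -15752 + 3 = -15749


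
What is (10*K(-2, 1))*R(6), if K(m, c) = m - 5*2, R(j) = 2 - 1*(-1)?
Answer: -360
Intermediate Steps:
R(j) = 3 (R(j) = 2 + 1 = 3)
K(m, c) = -10 + m (K(m, c) = m - 10 = -10 + m)
(10*K(-2, 1))*R(6) = (10*(-10 - 2))*3 = (10*(-12))*3 = -120*3 = -360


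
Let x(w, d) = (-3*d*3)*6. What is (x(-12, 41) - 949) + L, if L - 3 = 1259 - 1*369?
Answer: -2270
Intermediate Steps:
x(w, d) = -54*d (x(w, d) = -9*d*6 = -54*d)
L = 893 (L = 3 + (1259 - 1*369) = 3 + (1259 - 369) = 3 + 890 = 893)
(x(-12, 41) - 949) + L = (-54*41 - 949) + 893 = (-2214 - 949) + 893 = -3163 + 893 = -2270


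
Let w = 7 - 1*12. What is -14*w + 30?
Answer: 100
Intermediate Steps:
w = -5 (w = 7 - 12 = -5)
-14*w + 30 = -14*(-5) + 30 = 70 + 30 = 100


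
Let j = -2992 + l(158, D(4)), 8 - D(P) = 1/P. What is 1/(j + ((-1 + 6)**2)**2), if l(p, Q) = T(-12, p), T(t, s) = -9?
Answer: -1/2376 ≈ -0.00042088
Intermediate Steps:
D(P) = 8 - 1/P
l(p, Q) = -9
j = -3001 (j = -2992 - 9 = -3001)
1/(j + ((-1 + 6)**2)**2) = 1/(-3001 + ((-1 + 6)**2)**2) = 1/(-3001 + (5**2)**2) = 1/(-3001 + 25**2) = 1/(-3001 + 625) = 1/(-2376) = -1/2376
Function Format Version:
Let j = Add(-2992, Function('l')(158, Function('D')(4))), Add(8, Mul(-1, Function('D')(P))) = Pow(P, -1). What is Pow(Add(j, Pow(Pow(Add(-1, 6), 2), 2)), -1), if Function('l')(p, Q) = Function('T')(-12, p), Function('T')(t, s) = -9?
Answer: Rational(-1, 2376) ≈ -0.00042088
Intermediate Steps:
Function('D')(P) = Add(8, Mul(-1, Pow(P, -1)))
Function('l')(p, Q) = -9
j = -3001 (j = Add(-2992, -9) = -3001)
Pow(Add(j, Pow(Pow(Add(-1, 6), 2), 2)), -1) = Pow(Add(-3001, Pow(Pow(Add(-1, 6), 2), 2)), -1) = Pow(Add(-3001, Pow(Pow(5, 2), 2)), -1) = Pow(Add(-3001, Pow(25, 2)), -1) = Pow(Add(-3001, 625), -1) = Pow(-2376, -1) = Rational(-1, 2376)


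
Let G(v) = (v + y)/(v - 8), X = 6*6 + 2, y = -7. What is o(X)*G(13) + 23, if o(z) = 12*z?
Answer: 2851/5 ≈ 570.20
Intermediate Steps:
X = 38 (X = 36 + 2 = 38)
G(v) = (-7 + v)/(-8 + v) (G(v) = (v - 7)/(v - 8) = (-7 + v)/(-8 + v))
o(X)*G(13) + 23 = (12*38)*((-7 + 13)/(-8 + 13)) + 23 = 456*(6/5) + 23 = 2736/5 + 23 = 2851/5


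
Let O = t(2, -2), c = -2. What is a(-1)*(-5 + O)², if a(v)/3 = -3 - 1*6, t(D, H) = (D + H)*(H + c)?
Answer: -675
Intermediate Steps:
t(D, H) = (-2 + H)*(D + H) (t(D, H) = (D + H)*(H - 2) = (D + H)*(-2 + H) = (-2 + H)*(D + H))
O = 0 (O = (-2)² - 2*2 - 2*(-2) + 2*(-2) = 4 - 4 + 4 - 4 = 0)
a(v) = -27 (a(v) = 3*(-3 - 1*6) = 3*(-3 - 6) = 3*(-9) = -27)
a(-1)*(-5 + O)² = -27*(-5 + 0)² = -27*(-5)² = -27*25 = -675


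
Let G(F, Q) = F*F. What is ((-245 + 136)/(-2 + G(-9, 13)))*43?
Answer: -4687/79 ≈ -59.329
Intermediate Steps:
G(F, Q) = F**2
((-245 + 136)/(-2 + G(-9, 13)))*43 = ((-245 + 136)/(-2 + (-9)**2))*43 = -109/(-2 + 81)*43 = -109/79*43 = -4687/79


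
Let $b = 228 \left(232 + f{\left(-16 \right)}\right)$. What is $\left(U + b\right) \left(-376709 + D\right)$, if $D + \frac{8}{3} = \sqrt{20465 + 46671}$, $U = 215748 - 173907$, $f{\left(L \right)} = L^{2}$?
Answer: $-57676439725 + 1224840 \sqrt{1049} \approx -5.7637 \cdot 10^{10}$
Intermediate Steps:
$U = 41841$ ($U = 215748 - 173907 = 41841$)
$D = - \frac{8}{3} + 8 \sqrt{1049}$ ($D = - \frac{8}{3} + \sqrt{20465 + 46671} = - \frac{8}{3} + \sqrt{67136} = - \frac{8}{3} + 8 \sqrt{1049} \approx 256.44$)
$b = 111264$ ($b = 228 \left(232 + \left(-16\right)^{2}\right) = 228 \left(232 + 256\right) = 228 \cdot 488 = 111264$)
$\left(U + b\right) \left(-376709 + D\right) = \left(41841 + 111264\right) \left(-376709 - \left(\frac{8}{3} - 8 \sqrt{1049}\right)\right) = 153105 \left(- \frac{1130135}{3} + 8 \sqrt{1049}\right) = -57676439725 + 1224840 \sqrt{1049}$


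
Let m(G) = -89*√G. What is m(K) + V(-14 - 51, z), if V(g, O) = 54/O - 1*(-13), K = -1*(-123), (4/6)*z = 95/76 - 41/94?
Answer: 973/17 - 89*√123 ≈ -929.82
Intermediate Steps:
z = 459/376 (z = 3*(95/76 - 41/94)/2 = 3*(95*(1/76) - 41*1/94)/2 = 3*(5/4 - 41/94)/2 = (3/2)*(153/188) = 459/376 ≈ 1.2207)
K = 123
V(g, O) = 13 + 54/O (V(g, O) = 54/O + 13 = 13 + 54/O)
m(K) + V(-14 - 51, z) = -89*√123 + (13 + 54/(459/376)) = -89*√123 + (13 + 54*(376/459)) = -89*√123 + (13 + 752/17) = -89*√123 + 973/17 = 973/17 - 89*√123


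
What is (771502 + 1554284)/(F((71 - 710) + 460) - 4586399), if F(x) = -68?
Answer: -2325786/4586467 ≈ -0.50710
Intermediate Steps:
(771502 + 1554284)/(F((71 - 710) + 460) - 4586399) = (771502 + 1554284)/(-68 - 4586399) = 2325786/(-4586467) = 2325786*(-1/4586467) = -2325786/4586467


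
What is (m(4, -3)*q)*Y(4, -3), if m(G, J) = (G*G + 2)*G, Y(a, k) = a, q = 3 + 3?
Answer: 1728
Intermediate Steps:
q = 6
m(G, J) = G*(2 + G²) (m(G, J) = (G² + 2)*G = (2 + G²)*G = G*(2 + G²))
(m(4, -3)*q)*Y(4, -3) = ((4*(2 + 4²))*6)*4 = ((4*(2 + 16))*6)*4 = ((4*18)*6)*4 = (72*6)*4 = 432*4 = 1728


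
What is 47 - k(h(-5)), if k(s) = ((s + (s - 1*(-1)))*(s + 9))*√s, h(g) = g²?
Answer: -8623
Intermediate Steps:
k(s) = √s*(1 + 2*s)*(9 + s) (k(s) = ((s + (s + 1))*(9 + s))*√s = ((s + (1 + s))*(9 + s))*√s = ((1 + 2*s)*(9 + s))*√s = √s*(1 + 2*s)*(9 + s))
47 - k(h(-5)) = 47 - √((-5)²)*(9 + 2*((-5)²)² + 19*(-5)²) = 47 - √25*(9 + 2*25² + 19*25) = 47 - 5*(9 + 2*625 + 475) = 47 - 5*(9 + 1250 + 475) = 47 - 5*1734 = 47 - 1*8670 = 47 - 8670 = -8623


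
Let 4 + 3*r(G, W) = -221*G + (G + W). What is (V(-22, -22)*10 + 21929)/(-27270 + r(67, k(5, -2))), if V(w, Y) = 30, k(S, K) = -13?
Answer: -22229/32189 ≈ -0.69058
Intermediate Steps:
r(G, W) = -4/3 - 220*G/3 + W/3 (r(G, W) = -4/3 + (-221*G + (G + W))/3 = -4/3 + (W - 220*G)/3 = -4/3 + (-220*G/3 + W/3) = -4/3 - 220*G/3 + W/3)
(V(-22, -22)*10 + 21929)/(-27270 + r(67, k(5, -2))) = (30*10 + 21929)/(-27270 + (-4/3 - 220/3*67 + (1/3)*(-13))) = (300 + 21929)/(-27270 + (-4/3 - 14740/3 - 13/3)) = 22229/(-27270 - 4919) = 22229/(-32189) = 22229*(-1/32189) = -22229/32189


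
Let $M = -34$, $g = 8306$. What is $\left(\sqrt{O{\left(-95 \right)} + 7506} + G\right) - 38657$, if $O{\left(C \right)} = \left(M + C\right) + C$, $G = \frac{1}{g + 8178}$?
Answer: $- \frac{637221987}{16484} + \sqrt{7282} \approx -38572.0$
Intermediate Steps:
$G = \frac{1}{16484}$ ($G = \frac{1}{8306 + 8178} = \frac{1}{16484} \approx 6.0665 \cdot 10^{-5}$)
$O{\left(C \right)} = -34 + 2 C$ ($O{\left(C \right)} = \left(-34 + C\right) + C = -34 + 2 C$)
$\left(\sqrt{O{\left(-95 \right)} + 7506} + G\right) - 38657 = \left(\sqrt{\left(-34 + 2 \left(-95\right)\right) + 7506} + \frac{1}{16484}\right) - 38657 = \left(\sqrt{\left(-34 - 190\right) + 7506} + \frac{1}{16484}\right) - 38657 = \left(\sqrt{-224 + 7506} + \frac{1}{16484}\right) - 38657 = \left(\sqrt{7282} + \frac{1}{16484}\right) - 38657 = \left(\frac{1}{16484} + \sqrt{7282}\right) - 38657 = - \frac{637221987}{16484} + \sqrt{7282}$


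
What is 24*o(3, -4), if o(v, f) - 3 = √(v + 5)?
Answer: 72 + 48*√2 ≈ 139.88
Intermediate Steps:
o(v, f) = 3 + √(5 + v) (o(v, f) = 3 + √(v + 5) = 3 + √(5 + v))
24*o(3, -4) = 24*(3 + √(5 + 3)) = 24*(3 + √8) = 24*(3 + 2*√2) = 72 + 48*√2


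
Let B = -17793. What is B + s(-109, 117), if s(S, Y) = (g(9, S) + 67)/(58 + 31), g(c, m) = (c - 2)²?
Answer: -1583461/89 ≈ -17792.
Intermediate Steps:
g(c, m) = (-2 + c)²
s(S, Y) = 116/89 (s(S, Y) = ((-2 + 9)² + 67)/(58 + 31) = (7² + 67)/89 = (49 + 67)*(1/89) = 116*(1/89) = 116/89)
B + s(-109, 117) = -17793 + 116/89 = -1583461/89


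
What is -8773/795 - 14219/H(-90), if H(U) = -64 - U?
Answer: -11532203/20670 ≈ -557.92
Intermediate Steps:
-8773/795 - 14219/H(-90) = -8773/795 - 14219/(-64 - 1*(-90)) = -8773*1/795 - 14219/(-64 + 90) = -8773/795 - 14219/26 = -11532203/20670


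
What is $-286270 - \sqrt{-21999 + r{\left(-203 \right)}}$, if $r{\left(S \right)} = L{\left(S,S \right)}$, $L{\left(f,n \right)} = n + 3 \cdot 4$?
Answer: $-286270 - i \sqrt{22190} \approx -2.8627 \cdot 10^{5} - 148.96 i$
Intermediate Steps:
$L{\left(f,n \right)} = 12 + n$ ($L{\left(f,n \right)} = n + 12 = 12 + n$)
$r{\left(S \right)} = 12 + S$
$-286270 - \sqrt{-21999 + r{\left(-203 \right)}} = -286270 - \sqrt{-21999 + \left(12 - 203\right)} = -286270 - \sqrt{-21999 - 191} = -286270 - \sqrt{-22190} = -286270 - i \sqrt{22190}$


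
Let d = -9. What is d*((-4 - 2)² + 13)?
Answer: -441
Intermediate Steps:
d*((-4 - 2)² + 13) = -9*((-4 - 2)² + 13) = -9*((-6)² + 13) = -9*(36 + 13) = -9*49 = -441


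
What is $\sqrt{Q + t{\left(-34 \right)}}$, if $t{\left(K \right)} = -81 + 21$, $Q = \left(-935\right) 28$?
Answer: $8 i \sqrt{410} \approx 161.99 i$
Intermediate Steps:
$Q = -26180$
$t{\left(K \right)} = -60$
$\sqrt{Q + t{\left(-34 \right)}} = \sqrt{-26180 - 60} = \sqrt{-26240} = 8 i \sqrt{410}$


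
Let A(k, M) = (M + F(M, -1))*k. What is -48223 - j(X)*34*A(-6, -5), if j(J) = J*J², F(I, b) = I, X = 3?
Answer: -103303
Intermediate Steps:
A(k, M) = 2*M*k (A(k, M) = (M + M)*k = (2*M)*k = 2*M*k)
j(J) = J³
-48223 - j(X)*34*A(-6, -5) = -48223 - 3³*34*2*(-5)*(-6) = -48223 - 27*34*60 = -48223 - 918*60 = -48223 - 1*55080 = -48223 - 55080 = -103303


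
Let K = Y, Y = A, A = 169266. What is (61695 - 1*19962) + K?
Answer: 210999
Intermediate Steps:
Y = 169266
K = 169266
(61695 - 1*19962) + K = (61695 - 1*19962) + 169266 = (61695 - 19962) + 169266 = 41733 + 169266 = 210999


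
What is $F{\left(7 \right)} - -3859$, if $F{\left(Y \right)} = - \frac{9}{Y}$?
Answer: $\frac{27004}{7} \approx 3857.7$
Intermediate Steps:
$F{\left(7 \right)} - -3859 = - \frac{9}{7} - -3859 = \left(-9\right) \frac{1}{7} + 3859 = - \frac{9}{7} + 3859 = \frac{27004}{7}$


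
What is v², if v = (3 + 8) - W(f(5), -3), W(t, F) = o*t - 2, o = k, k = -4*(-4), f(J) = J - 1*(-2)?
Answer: 9801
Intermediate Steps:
f(J) = 2 + J (f(J) = J + 2 = 2 + J)
k = 16
o = 16
W(t, F) = -2 + 16*t (W(t, F) = 16*t - 2 = -2 + 16*t)
v = -99 (v = (3 + 8) - (-2 + 16*(2 + 5)) = 11 - (-2 + 16*7) = 11 - (-2 + 112) = 11 - 1*110 = 11 - 110 = -99)
v² = (-99)² = 9801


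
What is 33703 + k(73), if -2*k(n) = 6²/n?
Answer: 2460301/73 ≈ 33703.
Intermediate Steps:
k(n) = -18/n (k(n) = -6²/(2*n) = -18/n)
33703 + k(73) = 33703 - 18/73 = 2460301/73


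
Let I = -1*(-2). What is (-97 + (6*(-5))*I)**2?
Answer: 24649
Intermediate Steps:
I = 2
(-97 + (6*(-5))*I)**2 = (-97 + (6*(-5))*2)**2 = (-97 - 30*2)**2 = (-97 - 60)**2 = (-157)**2 = 24649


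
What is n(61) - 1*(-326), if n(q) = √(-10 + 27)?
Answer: 326 + √17 ≈ 330.12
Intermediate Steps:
n(q) = √17
n(61) - 1*(-326) = √17 - 1*(-326) = √17 + 326 = 326 + √17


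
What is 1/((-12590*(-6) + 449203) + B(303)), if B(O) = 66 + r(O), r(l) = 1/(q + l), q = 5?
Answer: 308/161641173 ≈ 1.9055e-6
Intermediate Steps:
r(l) = 1/(5 + l)
B(O) = 66 + 1/(5 + O)
1/((-12590*(-6) + 449203) + B(303)) = 1/((-12590*(-6) + 449203) + (331 + 66*303)/(5 + 303)) = 1/((75540 + 449203) + (331 + 19998)/308) = 1/(524743 + (1/308)*20329) = 1/(524743 + 20329/308) = 1/(161641173/308) = 308/161641173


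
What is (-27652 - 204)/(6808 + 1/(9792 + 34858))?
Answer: -1243770400/303977201 ≈ -4.0917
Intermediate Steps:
(-27652 - 204)/(6808 + 1/(9792 + 34858)) = -27856/(6808 + 1/44650) = -27856/303977201/44650 = -27856*44650/303977201 = -1243770400/303977201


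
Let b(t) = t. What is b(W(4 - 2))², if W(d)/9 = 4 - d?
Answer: 324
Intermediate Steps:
W(d) = 36 - 9*d (W(d) = 9*(4 - d) = 36 - 9*d)
b(W(4 - 2))² = (36 - 9*(4 - 2))² = (36 - 9*2)² = (36 - 18)² = 18² = 324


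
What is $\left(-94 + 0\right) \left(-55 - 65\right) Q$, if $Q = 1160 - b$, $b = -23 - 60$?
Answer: $14021040$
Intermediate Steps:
$b = -83$ ($b = -23 - 60 = -83$)
$Q = 1243$ ($Q = 1160 - -83 = 1160 + 83 = 1243$)
$\left(-94 + 0\right) \left(-55 - 65\right) Q = \left(-94 + 0\right) \left(-55 - 65\right) 1243 = \left(-94\right) \left(-120\right) 1243 = 11280 \cdot 1243 = 14021040$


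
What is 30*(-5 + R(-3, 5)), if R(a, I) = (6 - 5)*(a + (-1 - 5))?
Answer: -420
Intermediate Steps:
R(a, I) = -6 + a (R(a, I) = 1*(a - 6) = 1*(-6 + a) = -6 + a)
30*(-5 + R(-3, 5)) = 30*(-5 + (-6 - 3)) = 30*(-5 - 9) = 30*(-14) = -420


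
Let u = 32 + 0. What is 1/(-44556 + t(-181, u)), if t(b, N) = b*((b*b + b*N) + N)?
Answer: -1/4931737 ≈ -2.0277e-7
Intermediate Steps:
u = 32
t(b, N) = b*(N + b² + N*b) (t(b, N) = b*((b² + N*b) + N) = b*(N + b² + N*b))
1/(-44556 + t(-181, u)) = 1/(-44556 - 181*(32 + (-181)² + 32*(-181))) = 1/(-44556 - 181*(32 + 32761 - 5792)) = 1/(-44556 - 181*27001) = 1/(-44556 - 4887181) = 1/(-4931737) = -1/4931737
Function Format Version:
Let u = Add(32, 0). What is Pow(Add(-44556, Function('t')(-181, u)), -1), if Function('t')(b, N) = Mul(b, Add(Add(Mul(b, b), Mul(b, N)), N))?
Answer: Rational(-1, 4931737) ≈ -2.0277e-7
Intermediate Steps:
u = 32
Function('t')(b, N) = Mul(b, Add(N, Pow(b, 2), Mul(N, b))) (Function('t')(b, N) = Mul(b, Add(Add(Pow(b, 2), Mul(N, b)), N)) = Mul(b, Add(N, Pow(b, 2), Mul(N, b))))
Pow(Add(-44556, Function('t')(-181, u)), -1) = Pow(Add(-44556, Mul(-181, Add(32, Pow(-181, 2), Mul(32, -181)))), -1) = Pow(Add(-44556, Mul(-181, Add(32, 32761, -5792))), -1) = Pow(Add(-44556, Mul(-181, 27001)), -1) = Pow(Add(-44556, -4887181), -1) = Pow(-4931737, -1) = Rational(-1, 4931737)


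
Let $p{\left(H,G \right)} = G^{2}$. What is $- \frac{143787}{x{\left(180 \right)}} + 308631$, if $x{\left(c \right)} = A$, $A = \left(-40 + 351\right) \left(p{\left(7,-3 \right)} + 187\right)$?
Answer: $\frac{2687538207}{8708} \approx 3.0863 \cdot 10^{5}$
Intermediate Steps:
$A = 60956$ ($A = \left(-40 + 351\right) \left(\left(-3\right)^{2} + 187\right) = 311 \left(9 + 187\right) = 311 \cdot 196 = 60956$)
$x{\left(c \right)} = 60956$
$- \frac{143787}{x{\left(180 \right)}} + 308631 = - \frac{143787}{60956} + 308631 = \left(-143787\right) \frac{1}{60956} + 308631 = - \frac{20541}{8708} + 308631 = \frac{2687538207}{8708}$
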